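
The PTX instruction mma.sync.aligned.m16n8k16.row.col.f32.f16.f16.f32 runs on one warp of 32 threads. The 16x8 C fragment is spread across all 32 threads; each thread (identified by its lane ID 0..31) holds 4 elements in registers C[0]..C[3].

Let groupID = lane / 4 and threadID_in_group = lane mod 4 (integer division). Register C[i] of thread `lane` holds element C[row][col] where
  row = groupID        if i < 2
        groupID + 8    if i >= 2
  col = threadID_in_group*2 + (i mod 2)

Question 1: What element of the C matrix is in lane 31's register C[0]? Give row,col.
7,6

L=31->g=31>>2=7, t=31&3=3
[0]->row 7+0=7  col 3·2+0=6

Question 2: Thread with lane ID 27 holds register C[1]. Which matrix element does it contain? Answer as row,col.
27: g=6,t=3
[1] (6+0,3*2+1) = (6,7)

6,7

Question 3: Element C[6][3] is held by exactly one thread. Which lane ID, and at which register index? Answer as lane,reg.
r=6→G=6,rhi=0  c=3→T=1,p=1
L=6*4+1=25  i=0*2+1=1

25,1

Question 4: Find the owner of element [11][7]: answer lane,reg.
15,3

r=11->g=3,rb=1  c=7->t=3,b0=1
L=3*4+3=15  i=1*2+1=3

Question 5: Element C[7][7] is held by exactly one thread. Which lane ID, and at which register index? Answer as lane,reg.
31,1

r=7⇒gr=7,Rb=0  c=7⇒th=3,odd=1
L=7*4+3=31  i=0*2+1=1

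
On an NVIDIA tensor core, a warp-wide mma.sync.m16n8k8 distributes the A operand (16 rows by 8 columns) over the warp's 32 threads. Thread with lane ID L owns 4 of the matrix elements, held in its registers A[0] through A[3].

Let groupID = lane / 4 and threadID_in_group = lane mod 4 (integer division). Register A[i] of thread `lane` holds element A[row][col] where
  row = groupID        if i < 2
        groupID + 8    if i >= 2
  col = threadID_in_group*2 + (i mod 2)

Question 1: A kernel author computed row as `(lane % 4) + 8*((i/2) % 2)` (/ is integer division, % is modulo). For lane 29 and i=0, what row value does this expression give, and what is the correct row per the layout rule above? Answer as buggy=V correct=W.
`(lane % 4) + 8*((i/2) % 2)`[29,0]⇒1
29: gr=7,th=1
[0] (7+0,1*2+0) = (7,2)
row: 1 vs 7

buggy=1 correct=7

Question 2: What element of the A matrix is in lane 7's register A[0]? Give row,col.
1,6

7: grp=1,tig=3
[0] (1+0,3*2+0) = (1,6)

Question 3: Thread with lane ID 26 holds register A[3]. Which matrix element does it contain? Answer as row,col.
14,5

26: G=6,T=2
[3] (6+8,2*2+1) = (14,5)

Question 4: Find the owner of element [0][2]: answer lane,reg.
1,0

r:0=>grp=0,rB=0  c:2=>tig=1,lo=0
L=0*4+1=1  i=0*2+0=0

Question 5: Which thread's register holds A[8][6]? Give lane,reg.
3,2

r=8→G=0,rhi=1  c=6→T=3,p=0
L=0*4+3=3  i=1*2+0=2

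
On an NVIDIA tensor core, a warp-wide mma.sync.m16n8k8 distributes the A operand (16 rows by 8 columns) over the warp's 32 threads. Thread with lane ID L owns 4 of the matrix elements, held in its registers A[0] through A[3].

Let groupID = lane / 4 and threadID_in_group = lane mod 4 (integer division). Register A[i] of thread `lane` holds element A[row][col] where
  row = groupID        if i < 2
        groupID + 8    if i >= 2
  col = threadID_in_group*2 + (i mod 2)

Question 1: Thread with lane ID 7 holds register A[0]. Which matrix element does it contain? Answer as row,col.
1,6

L=7->gid=7>>2=1, tid=7&3=3
[0]->row 1+0=1  col 3·2+0=6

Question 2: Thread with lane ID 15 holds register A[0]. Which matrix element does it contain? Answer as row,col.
3,6

15: gr=3,th=3
[0] (3+0,3*2+0) = (3,6)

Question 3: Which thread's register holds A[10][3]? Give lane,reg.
9,3

r: 10->gid=2,r8=1  c: 3->tid=1,i&1=1
L=2*4+1=9  i=1*2+1=3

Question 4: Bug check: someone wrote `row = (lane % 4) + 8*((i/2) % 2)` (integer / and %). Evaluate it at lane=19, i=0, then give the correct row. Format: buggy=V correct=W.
buggy=3 correct=4

`(lane % 4) + 8*((i/2) % 2)`[19,0]=>3
lane 19=>19/4=4, 19 mod 4=3
i=0  r:4+0=>4  c:2·3+0=>6
row: 3 vs 4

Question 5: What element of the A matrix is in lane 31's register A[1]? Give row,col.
L=31=>grp=31>>2=7, tig=31&3=3
[1]=>row 7+0=7  col 3·2+1=7

7,7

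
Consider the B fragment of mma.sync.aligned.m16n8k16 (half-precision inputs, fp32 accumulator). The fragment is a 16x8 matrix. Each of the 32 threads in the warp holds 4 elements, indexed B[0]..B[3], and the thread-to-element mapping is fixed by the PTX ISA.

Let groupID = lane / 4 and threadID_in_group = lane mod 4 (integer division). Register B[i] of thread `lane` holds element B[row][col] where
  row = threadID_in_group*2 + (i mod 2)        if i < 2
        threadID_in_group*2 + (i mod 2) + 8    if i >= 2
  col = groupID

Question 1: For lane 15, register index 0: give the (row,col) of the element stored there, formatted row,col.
lane 15⇒15/4=3, 15 mod 4=3
i=0  r:2·3+0+0⇒6  c:3

6,3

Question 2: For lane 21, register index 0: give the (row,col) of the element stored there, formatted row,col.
2,5

21: gr=5,th=1
[0] (1*2+0+0,5) = (2,5)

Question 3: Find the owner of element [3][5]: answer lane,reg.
21,1

c=5->g=5  r=3->rb=0,t=1,b0=1
L=5*4+1=21  i=0*2+1=1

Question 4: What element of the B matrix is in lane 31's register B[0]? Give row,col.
6,7

lane 31->31/4=7, 31 mod 4=3
i=0  r:2·3+0+0->6  c:7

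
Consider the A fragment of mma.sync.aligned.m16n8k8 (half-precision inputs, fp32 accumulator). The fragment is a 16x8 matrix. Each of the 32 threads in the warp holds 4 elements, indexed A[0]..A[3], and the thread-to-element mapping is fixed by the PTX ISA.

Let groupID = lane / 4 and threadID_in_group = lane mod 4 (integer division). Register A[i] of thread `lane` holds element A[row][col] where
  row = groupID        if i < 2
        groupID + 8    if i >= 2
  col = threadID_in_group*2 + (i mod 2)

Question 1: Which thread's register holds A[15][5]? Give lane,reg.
30,3

r=15⇒gr=7,Rb=1  c=5⇒th=2,odd=1
L=7*4+2=30  i=1*2+1=3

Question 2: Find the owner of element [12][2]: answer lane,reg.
r: 12->gid=4,r8=1  c: 2->tid=1,i&1=0
L=4*4+1=17  i=1*2+0=2

17,2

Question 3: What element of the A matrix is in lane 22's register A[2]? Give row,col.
lane 22: G=5 (22/4), T=2 (22%4)
i=2: r=5+8=13, c=2*2+0=4

13,4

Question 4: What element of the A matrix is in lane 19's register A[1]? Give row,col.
19: gr=4,th=3
[1] (4+0,3*2+1) = (4,7)

4,7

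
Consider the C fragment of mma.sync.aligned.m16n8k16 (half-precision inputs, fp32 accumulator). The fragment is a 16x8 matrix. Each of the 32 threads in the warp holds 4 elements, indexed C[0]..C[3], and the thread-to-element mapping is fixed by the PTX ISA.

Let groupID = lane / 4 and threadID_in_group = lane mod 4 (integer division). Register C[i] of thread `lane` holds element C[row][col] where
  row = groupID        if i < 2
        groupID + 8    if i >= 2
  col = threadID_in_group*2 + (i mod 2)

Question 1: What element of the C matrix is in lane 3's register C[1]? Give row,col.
lane 3: G=0 (3/4), T=3 (3%4)
i=1: r=0+0=0, c=3*2+1=7

0,7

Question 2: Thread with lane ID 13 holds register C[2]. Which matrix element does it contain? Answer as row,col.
11,2

lane 13->13/4=3, 13 mod 4=1
i=2  r:3+8->11  c:2·1+0->2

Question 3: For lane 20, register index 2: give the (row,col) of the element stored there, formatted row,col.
13,0

lane 20: grp=5 (20/4), tig=0 (20%4)
i=2: r=5+8=13, c=0*2+0=0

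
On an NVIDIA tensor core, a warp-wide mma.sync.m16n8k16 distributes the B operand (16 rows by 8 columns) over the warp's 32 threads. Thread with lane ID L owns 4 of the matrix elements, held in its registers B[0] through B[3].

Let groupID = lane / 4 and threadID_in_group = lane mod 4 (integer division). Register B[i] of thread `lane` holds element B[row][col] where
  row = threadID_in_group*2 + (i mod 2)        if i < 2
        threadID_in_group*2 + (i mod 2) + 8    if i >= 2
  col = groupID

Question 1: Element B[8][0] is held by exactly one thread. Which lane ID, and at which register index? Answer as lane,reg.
c: 0->gid=0  r: 8->r8=1,tid=0,i&1=0
L=0*4+0=0  i=1*2+0=2

0,2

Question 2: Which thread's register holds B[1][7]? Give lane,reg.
28,1

c:7=>grp=7  r:1=>rB=0,tig=0,lo=1
L=7*4+0=28  i=0*2+1=1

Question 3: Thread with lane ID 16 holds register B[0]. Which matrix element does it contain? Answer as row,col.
L=16→G=16>>2=4, T=16&3=0
[0]→row 0·2+0+0=0  col G=4

0,4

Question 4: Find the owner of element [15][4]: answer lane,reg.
c:4=>grp=4  r:15=>rB=1,tig=3,lo=1
L=4*4+3=19  i=1*2+1=3

19,3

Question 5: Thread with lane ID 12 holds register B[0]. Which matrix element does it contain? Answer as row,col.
lane 12->12/4=3, 12 mod 4=0
i=0  r:2·0+0+0->0  c:3

0,3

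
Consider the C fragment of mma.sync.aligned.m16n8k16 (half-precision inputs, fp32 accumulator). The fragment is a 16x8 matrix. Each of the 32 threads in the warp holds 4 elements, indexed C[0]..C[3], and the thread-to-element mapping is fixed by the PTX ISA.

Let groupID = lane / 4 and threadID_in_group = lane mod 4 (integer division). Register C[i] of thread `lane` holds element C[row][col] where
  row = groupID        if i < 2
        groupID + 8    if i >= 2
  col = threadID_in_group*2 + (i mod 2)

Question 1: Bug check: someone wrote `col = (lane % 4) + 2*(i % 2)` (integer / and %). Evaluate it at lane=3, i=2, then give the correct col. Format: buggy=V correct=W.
buggy=3 correct=6

`(lane % 4) + 2*(i % 2)`[3,2]->3
lane 3: g=0 (3/4), t=3 (3%4)
i=2: r=0+8=8, c=3*2+0=6
col: 3 vs 6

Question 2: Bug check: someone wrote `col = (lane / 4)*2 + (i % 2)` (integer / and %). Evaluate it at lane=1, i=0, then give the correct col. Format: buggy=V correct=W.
`(lane / 4)*2 + (i % 2)`[1,0]=>0
1: grp=0,tig=1
[0] (0+0,1*2+0) = (0,2)
col: 0 vs 2

buggy=0 correct=2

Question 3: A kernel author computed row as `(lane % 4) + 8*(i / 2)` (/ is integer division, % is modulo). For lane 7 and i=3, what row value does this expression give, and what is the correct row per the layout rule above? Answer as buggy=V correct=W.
buggy=11 correct=9

`(lane % 4) + 8*(i / 2)`[7,3]→11
7: G=1,T=3
[3] (1+8,3*2+1) = (9,7)
row: 11 vs 9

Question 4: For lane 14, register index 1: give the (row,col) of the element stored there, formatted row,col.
L=14->g=14>>2=3, t=14&3=2
[1]->row 3+0=3  col 2·2+1=5

3,5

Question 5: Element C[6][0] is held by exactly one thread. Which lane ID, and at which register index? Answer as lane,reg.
24,0

r=6→G=6,rhi=0  c=0→T=0,p=0
L=6*4+0=24  i=0*2+0=0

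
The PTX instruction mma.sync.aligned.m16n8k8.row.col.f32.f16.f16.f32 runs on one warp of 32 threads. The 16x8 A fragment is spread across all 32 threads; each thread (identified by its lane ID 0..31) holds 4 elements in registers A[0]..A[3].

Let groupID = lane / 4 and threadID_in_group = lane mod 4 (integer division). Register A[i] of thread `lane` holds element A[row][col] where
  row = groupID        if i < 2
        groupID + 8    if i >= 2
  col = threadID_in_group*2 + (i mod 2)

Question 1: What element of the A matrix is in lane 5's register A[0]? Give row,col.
1,2

5: grp=1,tig=1
[0] (1+0,1*2+0) = (1,2)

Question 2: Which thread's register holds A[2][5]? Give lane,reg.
r=2->g=2,rb=0  c=5->t=2,b0=1
L=2*4+2=10  i=0*2+1=1

10,1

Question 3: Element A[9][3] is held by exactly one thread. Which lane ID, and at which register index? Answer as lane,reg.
r=9⇒gr=1,Rb=1  c=3⇒th=1,odd=1
L=1*4+1=5  i=1*2+1=3

5,3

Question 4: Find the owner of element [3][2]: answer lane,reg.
13,0

r: 3->gid=3,r8=0  c: 2->tid=1,i&1=0
L=3*4+1=13  i=0*2+0=0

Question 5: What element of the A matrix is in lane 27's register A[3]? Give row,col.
L=27⇒gr=27>>2=6, th=27&3=3
[3]⇒row 6+8=14  col 3·2+1=7

14,7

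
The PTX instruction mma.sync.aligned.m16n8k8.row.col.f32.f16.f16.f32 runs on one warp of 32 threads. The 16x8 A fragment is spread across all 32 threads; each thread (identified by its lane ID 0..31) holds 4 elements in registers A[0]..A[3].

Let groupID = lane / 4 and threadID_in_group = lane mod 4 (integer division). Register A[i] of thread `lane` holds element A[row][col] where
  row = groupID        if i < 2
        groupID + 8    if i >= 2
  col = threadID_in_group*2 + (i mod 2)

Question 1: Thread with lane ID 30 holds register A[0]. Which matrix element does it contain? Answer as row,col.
7,4

30: gid=7,tid=2
[0] (7+0,2*2+0) = (7,4)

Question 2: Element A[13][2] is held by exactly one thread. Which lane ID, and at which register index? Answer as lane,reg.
21,2

r:13=>grp=5,rB=1  c:2=>tig=1,lo=0
L=5*4+1=21  i=1*2+0=2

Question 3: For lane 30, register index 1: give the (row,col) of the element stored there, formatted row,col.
30: G=7,T=2
[1] (7+0,2*2+1) = (7,5)

7,5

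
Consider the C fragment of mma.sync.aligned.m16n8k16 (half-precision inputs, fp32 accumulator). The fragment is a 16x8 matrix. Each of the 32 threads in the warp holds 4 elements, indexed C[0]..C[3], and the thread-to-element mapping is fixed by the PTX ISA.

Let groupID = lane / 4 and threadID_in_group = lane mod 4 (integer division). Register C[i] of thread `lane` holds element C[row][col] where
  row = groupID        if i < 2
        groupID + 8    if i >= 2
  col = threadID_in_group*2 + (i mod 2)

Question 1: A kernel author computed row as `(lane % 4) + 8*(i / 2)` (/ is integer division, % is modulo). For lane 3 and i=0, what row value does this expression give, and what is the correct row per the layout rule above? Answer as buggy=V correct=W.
buggy=3 correct=0

`(lane % 4) + 8*(i / 2)`[3,0]->3
3: gid=0,tid=3
[0] (0+0,3*2+0) = (0,6)
row: 3 vs 0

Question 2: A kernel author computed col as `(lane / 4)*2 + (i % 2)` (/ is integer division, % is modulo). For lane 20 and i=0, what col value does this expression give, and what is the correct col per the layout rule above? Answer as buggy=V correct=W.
`(lane / 4)*2 + (i % 2)`[20,0]->10
20: gid=5,tid=0
[0] (5+0,0*2+0) = (5,0)
col: 10 vs 0

buggy=10 correct=0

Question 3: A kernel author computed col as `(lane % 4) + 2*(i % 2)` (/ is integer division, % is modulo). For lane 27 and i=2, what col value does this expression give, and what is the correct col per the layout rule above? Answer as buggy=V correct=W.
`(lane % 4) + 2*(i % 2)`[27,2]->3
27: gid=6,tid=3
[2] (6+8,3*2+0) = (14,6)
col: 3 vs 6

buggy=3 correct=6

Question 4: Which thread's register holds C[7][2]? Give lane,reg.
r=7⇒gr=7,Rb=0  c=2⇒th=1,odd=0
L=7*4+1=29  i=0*2+0=0

29,0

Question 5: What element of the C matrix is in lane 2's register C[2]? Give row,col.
L=2->gid=2>>2=0, tid=2&3=2
[2]->row 0+8=8  col 2·2+0=4

8,4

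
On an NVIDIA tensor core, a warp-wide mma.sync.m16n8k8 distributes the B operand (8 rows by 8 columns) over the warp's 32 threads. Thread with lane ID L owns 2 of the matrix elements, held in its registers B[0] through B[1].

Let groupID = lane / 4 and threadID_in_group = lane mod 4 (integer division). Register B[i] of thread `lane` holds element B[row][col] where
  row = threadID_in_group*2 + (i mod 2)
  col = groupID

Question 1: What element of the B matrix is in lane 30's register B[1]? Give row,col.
5,7

lane 30=>30/4=7, 30 mod 4=2
i=1  r:2·2+1=>5  c:7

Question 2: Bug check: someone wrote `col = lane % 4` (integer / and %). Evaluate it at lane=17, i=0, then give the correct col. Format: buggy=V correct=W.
buggy=1 correct=4

`lane % 4`[17,0]->1
L=17->g=17>>2=4, t=17&3=1
[0]->row 1·2+0=2  col g=4
col: 1 vs 4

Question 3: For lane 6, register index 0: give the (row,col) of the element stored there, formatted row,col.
L=6->g=6>>2=1, t=6&3=2
[0]->row 2·2+0=4  col g=1

4,1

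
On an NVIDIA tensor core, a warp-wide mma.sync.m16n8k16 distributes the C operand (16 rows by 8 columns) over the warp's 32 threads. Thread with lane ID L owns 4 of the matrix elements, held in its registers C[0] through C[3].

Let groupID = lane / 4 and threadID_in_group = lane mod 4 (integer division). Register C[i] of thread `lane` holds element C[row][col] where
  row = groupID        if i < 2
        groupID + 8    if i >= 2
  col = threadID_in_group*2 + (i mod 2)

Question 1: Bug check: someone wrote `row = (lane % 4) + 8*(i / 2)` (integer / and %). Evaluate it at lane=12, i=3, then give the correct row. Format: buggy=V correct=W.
buggy=8 correct=11

`(lane % 4) + 8*(i / 2)`[12,3]->8
12: gid=3,tid=0
[3] (3+8,0*2+1) = (11,1)
row: 8 vs 11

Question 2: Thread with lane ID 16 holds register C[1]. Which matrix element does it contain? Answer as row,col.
lane 16=>16/4=4, 16 mod 4=0
i=1  r:4+0=>4  c:2·0+1=>1

4,1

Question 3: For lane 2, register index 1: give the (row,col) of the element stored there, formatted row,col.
0,5

lane 2->2/4=0, 2 mod 4=2
i=1  r:0+0->0  c:2·2+1->5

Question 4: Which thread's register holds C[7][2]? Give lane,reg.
29,0

r: 7->gid=7,r8=0  c: 2->tid=1,i&1=0
L=7*4+1=29  i=0*2+0=0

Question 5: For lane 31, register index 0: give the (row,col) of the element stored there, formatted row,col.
L=31->gid=31>>2=7, tid=31&3=3
[0]->row 7+0=7  col 3·2+0=6

7,6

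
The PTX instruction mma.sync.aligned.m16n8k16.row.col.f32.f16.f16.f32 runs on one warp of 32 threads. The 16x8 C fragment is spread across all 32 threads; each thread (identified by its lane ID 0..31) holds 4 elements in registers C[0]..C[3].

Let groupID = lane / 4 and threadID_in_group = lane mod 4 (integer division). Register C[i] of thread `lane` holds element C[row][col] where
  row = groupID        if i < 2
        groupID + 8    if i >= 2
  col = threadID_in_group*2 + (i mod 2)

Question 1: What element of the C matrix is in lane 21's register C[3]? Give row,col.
lane 21->21/4=5, 21 mod 4=1
i=3  r:5+8->13  c:2·1+1->3

13,3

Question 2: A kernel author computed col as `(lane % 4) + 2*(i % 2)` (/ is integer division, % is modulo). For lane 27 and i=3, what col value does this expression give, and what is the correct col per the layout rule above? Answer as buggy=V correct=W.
buggy=5 correct=7

`(lane % 4) + 2*(i % 2)`[27,3]=>5
lane 27: grp=6 (27/4), tig=3 (27%4)
i=3: r=6+8=14, c=3*2+1=7
col: 5 vs 7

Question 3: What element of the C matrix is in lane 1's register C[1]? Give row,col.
lane 1: grp=0 (1/4), tig=1 (1%4)
i=1: r=0+0=0, c=1*2+1=3

0,3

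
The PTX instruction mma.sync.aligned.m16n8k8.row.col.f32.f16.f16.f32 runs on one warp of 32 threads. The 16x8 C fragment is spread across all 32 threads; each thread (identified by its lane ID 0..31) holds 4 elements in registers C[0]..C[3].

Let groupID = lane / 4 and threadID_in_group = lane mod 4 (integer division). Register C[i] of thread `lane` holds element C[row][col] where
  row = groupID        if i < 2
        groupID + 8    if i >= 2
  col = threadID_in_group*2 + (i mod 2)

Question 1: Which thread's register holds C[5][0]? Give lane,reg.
20,0

r:5=>grp=5,rB=0  c:0=>tig=0,lo=0
L=5*4+0=20  i=0*2+0=0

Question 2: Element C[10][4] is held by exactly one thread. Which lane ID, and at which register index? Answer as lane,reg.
10,2

r:10=>grp=2,rB=1  c:4=>tig=2,lo=0
L=2*4+2=10  i=1*2+0=2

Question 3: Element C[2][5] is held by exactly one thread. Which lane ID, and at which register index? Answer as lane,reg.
r=2->g=2,rb=0  c=5->t=2,b0=1
L=2*4+2=10  i=0*2+1=1

10,1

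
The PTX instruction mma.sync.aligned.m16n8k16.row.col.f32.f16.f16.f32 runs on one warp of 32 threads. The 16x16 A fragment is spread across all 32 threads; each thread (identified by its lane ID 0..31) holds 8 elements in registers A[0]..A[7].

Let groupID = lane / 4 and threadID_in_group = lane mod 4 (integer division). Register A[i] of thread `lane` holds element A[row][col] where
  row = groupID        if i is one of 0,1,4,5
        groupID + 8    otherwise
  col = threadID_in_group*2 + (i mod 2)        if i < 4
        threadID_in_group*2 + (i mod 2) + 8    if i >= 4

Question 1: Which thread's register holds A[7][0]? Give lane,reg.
28,0

r: 7->gid=7,r8=0  c: 0->c8=0,tid=0,i&1=0
L=7*4+0=28  i=0*4+0*2+0=0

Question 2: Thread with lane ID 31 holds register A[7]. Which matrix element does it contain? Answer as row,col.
lane 31: G=7 (31/4), T=3 (31%4)
i=7: r=7+8=15, c=3*2+1+8=15

15,15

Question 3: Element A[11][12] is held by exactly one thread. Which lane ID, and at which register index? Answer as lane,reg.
14,6

r:11=>grp=3,rB=1  c:12=>cB=1,tig=2,lo=0
L=3*4+2=14  i=1*4+1*2+0=6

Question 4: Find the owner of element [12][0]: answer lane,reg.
r=12→G=4,rhi=1  c=0→chi=0,T=0,p=0
L=4*4+0=16  i=0*4+1*2+0=2

16,2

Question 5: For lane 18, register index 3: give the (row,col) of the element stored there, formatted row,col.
lane 18: G=4 (18/4), T=2 (18%4)
i=3: r=4+8=12, c=2*2+1+0=5

12,5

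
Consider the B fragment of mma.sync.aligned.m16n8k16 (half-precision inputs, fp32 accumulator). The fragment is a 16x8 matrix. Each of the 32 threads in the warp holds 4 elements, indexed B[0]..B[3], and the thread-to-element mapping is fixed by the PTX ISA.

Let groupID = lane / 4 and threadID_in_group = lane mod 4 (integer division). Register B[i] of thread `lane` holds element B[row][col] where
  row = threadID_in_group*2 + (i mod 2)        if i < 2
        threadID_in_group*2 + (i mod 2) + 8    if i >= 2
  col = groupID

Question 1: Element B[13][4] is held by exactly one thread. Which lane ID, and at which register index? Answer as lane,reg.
18,3

c:4=>grp=4  r:13=>rB=1,tig=2,lo=1
L=4*4+2=18  i=1*2+1=3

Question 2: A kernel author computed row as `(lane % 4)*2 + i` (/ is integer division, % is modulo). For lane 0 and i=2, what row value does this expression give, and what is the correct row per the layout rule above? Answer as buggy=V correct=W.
`(lane % 4)*2 + i`[0,2]→2
L=0→G=0>>2=0, T=0&3=0
[2]→row 0·2+0+8=8  col G=0
row: 2 vs 8

buggy=2 correct=8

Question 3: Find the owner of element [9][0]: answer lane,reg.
0,3

c=0->g=0  r=9->rb=1,t=0,b0=1
L=0*4+0=0  i=1*2+1=3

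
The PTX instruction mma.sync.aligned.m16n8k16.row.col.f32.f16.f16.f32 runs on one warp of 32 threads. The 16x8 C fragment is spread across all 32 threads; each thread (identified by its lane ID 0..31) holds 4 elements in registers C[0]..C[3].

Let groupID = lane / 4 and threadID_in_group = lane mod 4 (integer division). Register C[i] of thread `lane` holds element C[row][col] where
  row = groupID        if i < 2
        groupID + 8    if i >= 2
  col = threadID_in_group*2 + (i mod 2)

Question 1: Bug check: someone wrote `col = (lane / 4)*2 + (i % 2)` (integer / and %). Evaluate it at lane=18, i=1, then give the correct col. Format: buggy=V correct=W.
`(lane / 4)*2 + (i % 2)`[18,1]⇒9
18: gr=4,th=2
[1] (4+0,2*2+1) = (4,5)
col: 9 vs 5

buggy=9 correct=5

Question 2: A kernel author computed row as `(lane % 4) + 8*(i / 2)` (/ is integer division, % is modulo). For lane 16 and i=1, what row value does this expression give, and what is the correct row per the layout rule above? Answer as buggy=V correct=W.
`(lane % 4) + 8*(i / 2)`[16,1]→0
16: G=4,T=0
[1] (4+0,0*2+1) = (4,1)
row: 0 vs 4

buggy=0 correct=4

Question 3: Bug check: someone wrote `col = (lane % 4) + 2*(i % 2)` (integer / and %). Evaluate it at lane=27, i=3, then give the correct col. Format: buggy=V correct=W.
`(lane % 4) + 2*(i % 2)`[27,3]→5
lane 27→27/4=6, 27 mod 4=3
i=3  r:6+8→14  c:2·3+1→7
col: 5 vs 7

buggy=5 correct=7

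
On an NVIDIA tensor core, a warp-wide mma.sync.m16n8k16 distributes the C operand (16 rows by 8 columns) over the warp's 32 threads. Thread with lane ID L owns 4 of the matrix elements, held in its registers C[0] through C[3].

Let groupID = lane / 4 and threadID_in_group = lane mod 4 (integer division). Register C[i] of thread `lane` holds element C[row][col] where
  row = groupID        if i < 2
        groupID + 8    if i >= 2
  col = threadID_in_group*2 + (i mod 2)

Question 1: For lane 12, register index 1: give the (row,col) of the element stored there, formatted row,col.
3,1

lane 12⇒12/4=3, 12 mod 4=0
i=1  r:3+0⇒3  c:2·0+1⇒1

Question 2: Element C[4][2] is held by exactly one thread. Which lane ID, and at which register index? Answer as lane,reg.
17,0

r=4⇒gr=4,Rb=0  c=2⇒th=1,odd=0
L=4*4+1=17  i=0*2+0=0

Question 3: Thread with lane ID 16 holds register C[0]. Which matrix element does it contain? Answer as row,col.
L=16=>grp=16>>2=4, tig=16&3=0
[0]=>row 4+0=4  col 0·2+0=0

4,0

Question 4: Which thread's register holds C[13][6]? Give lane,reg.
23,2

r=13→G=5,rhi=1  c=6→T=3,p=0
L=5*4+3=23  i=1*2+0=2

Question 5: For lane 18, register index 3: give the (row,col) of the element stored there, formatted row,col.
L=18->gid=18>>2=4, tid=18&3=2
[3]->row 4+8=12  col 2·2+1=5

12,5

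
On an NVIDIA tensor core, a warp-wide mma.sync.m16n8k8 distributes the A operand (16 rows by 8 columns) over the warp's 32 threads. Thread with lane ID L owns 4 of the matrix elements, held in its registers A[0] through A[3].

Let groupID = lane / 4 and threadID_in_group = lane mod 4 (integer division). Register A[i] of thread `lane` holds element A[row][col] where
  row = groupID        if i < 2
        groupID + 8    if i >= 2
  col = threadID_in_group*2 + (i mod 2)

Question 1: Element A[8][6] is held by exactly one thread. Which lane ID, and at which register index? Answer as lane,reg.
3,2

r=8→G=0,rhi=1  c=6→T=3,p=0
L=0*4+3=3  i=1*2+0=2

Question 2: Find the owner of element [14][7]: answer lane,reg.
r=14⇒gr=6,Rb=1  c=7⇒th=3,odd=1
L=6*4+3=27  i=1*2+1=3

27,3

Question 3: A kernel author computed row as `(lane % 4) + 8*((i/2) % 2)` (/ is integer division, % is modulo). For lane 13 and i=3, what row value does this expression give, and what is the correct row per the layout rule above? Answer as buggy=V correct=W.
`(lane % 4) + 8*((i/2) % 2)`[13,3]->9
lane 13: g=3 (13/4), t=1 (13%4)
i=3: r=3+8=11, c=1*2+1=3
row: 9 vs 11

buggy=9 correct=11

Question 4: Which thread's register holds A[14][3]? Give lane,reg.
r=14⇒gr=6,Rb=1  c=3⇒th=1,odd=1
L=6*4+1=25  i=1*2+1=3

25,3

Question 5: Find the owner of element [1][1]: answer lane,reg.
4,1

r=1->g=1,rb=0  c=1->t=0,b0=1
L=1*4+0=4  i=0*2+1=1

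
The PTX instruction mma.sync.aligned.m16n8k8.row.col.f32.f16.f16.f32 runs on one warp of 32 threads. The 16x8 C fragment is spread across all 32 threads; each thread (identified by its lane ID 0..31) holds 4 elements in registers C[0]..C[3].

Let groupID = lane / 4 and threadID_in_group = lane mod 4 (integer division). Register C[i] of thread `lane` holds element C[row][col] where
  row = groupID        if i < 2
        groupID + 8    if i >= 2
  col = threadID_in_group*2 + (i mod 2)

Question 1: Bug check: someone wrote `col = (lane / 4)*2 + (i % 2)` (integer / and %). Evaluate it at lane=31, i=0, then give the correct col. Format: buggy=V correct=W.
buggy=14 correct=6

`(lane / 4)*2 + (i % 2)`[31,0]=>14
31: grp=7,tig=3
[0] (7+0,3*2+0) = (7,6)
col: 14 vs 6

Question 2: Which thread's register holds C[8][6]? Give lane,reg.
r=8->g=0,rb=1  c=6->t=3,b0=0
L=0*4+3=3  i=1*2+0=2

3,2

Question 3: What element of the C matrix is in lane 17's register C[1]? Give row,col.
lane 17→17/4=4, 17 mod 4=1
i=1  r:4+0→4  c:2·1+1→3

4,3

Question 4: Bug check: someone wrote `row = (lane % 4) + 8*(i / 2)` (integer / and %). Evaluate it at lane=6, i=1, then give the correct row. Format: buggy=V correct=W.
`(lane % 4) + 8*(i / 2)`[6,1]=>2
L=6=>grp=6>>2=1, tig=6&3=2
[1]=>row 1+0=1  col 2·2+1=5
row: 2 vs 1

buggy=2 correct=1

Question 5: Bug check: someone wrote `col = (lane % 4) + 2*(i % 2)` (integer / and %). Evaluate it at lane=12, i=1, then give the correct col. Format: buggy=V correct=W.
`(lane % 4) + 2*(i % 2)`[12,1]->2
lane 12->12/4=3, 12 mod 4=0
i=1  r:3+0->3  c:2·0+1->1
col: 2 vs 1

buggy=2 correct=1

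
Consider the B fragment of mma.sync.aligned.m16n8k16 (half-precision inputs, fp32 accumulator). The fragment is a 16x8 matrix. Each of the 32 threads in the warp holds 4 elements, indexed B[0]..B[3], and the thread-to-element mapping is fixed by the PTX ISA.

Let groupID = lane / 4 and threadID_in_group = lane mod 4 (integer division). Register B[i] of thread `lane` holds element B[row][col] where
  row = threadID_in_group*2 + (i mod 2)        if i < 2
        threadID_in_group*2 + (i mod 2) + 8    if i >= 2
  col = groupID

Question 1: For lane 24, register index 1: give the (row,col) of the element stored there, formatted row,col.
1,6

24: G=6,T=0
[1] (0*2+1+0,6) = (1,6)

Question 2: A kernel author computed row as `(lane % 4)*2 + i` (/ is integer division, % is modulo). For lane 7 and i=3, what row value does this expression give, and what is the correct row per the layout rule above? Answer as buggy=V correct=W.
`(lane % 4)*2 + i`[7,3]->9
L=7->gid=7>>2=1, tid=7&3=3
[3]->row 3·2+1+8=15  col gid=1
row: 9 vs 15

buggy=9 correct=15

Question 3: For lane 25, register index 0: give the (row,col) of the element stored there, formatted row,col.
2,6

25: grp=6,tig=1
[0] (1*2+0+0,6) = (2,6)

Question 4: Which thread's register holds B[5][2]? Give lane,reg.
10,1

c=2→G=2  r=5→rhi=0,T=2,p=1
L=2*4+2=10  i=0*2+1=1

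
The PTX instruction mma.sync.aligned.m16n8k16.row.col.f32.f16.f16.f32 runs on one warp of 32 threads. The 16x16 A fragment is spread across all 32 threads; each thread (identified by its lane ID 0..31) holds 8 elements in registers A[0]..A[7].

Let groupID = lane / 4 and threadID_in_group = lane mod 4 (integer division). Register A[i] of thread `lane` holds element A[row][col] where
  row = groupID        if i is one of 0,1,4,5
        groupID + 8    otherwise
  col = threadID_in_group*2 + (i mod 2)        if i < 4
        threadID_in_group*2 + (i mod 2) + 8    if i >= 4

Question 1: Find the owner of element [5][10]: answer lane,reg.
r=5→G=5,rhi=0  c=10→chi=1,T=1,p=0
L=5*4+1=21  i=1*4+0*2+0=4

21,4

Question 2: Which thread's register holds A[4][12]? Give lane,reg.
r:4=>grp=4,rB=0  c:12=>cB=1,tig=2,lo=0
L=4*4+2=18  i=1*4+0*2+0=4

18,4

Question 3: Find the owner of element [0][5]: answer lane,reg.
2,1

r:0=>grp=0,rB=0  c:5=>cB=0,tig=2,lo=1
L=0*4+2=2  i=0*4+0*2+1=1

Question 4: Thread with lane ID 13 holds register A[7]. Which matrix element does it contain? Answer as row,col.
L=13=>grp=13>>2=3, tig=13&3=1
[7]=>row 3+8=11  col 1·2+1+8=11

11,11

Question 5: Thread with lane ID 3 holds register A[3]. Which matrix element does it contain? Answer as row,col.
lane 3: g=0 (3/4), t=3 (3%4)
i=3: r=0+8=8, c=3*2+1+0=7

8,7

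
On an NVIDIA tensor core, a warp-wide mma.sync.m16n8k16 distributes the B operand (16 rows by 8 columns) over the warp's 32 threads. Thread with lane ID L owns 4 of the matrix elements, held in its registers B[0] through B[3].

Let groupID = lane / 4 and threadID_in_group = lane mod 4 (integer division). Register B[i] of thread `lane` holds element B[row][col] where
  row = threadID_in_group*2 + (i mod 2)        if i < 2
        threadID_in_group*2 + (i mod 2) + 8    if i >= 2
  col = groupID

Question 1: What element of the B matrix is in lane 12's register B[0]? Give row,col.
lane 12=>12/4=3, 12 mod 4=0
i=0  r:2·0+0+0=>0  c:3

0,3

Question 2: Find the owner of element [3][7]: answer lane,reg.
c:7=>grp=7  r:3=>rB=0,tig=1,lo=1
L=7*4+1=29  i=0*2+1=1

29,1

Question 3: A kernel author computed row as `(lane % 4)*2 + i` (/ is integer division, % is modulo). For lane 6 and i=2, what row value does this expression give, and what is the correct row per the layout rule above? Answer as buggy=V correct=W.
buggy=6 correct=12

`(lane % 4)*2 + i`[6,2]=>6
lane 6: grp=1 (6/4), tig=2 (6%4)
i=2: r=2*2+0+8=12, c=grp=1
row: 6 vs 12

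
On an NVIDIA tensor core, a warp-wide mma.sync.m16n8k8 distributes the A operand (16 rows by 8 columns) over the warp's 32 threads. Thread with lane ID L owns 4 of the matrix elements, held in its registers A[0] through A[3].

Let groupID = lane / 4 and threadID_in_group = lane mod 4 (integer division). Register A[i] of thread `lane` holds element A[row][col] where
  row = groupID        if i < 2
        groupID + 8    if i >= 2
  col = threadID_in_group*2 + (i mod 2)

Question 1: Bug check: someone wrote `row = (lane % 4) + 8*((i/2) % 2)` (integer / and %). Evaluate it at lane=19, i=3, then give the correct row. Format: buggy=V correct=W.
buggy=11 correct=12

`(lane % 4) + 8*((i/2) % 2)`[19,3]⇒11
lane 19⇒19/4=4, 19 mod 4=3
i=3  r:4+8⇒12  c:2·3+1⇒7
row: 11 vs 12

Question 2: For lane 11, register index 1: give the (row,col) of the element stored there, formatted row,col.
2,7

lane 11->11/4=2, 11 mod 4=3
i=1  r:2+0->2  c:2·3+1->7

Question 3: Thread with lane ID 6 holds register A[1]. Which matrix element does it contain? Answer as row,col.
lane 6: G=1 (6/4), T=2 (6%4)
i=1: r=1+0=1, c=2*2+1=5

1,5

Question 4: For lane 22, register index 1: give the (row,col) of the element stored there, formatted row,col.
lane 22->22/4=5, 22 mod 4=2
i=1  r:5+0->5  c:2·2+1->5

5,5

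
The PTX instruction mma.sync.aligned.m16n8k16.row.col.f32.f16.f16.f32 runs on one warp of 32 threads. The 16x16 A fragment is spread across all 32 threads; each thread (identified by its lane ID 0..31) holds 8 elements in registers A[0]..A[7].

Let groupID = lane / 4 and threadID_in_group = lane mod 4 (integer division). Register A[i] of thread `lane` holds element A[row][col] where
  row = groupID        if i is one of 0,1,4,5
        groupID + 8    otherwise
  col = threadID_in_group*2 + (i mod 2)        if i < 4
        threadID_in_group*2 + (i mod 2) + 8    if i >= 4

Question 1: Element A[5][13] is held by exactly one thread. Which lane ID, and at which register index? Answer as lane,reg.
r=5→G=5,rhi=0  c=13→chi=1,T=2,p=1
L=5*4+2=22  i=1*4+0*2+1=5

22,5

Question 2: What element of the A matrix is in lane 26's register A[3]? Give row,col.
14,5

26: grp=6,tig=2
[3] (6+8,2*2+1+0) = (14,5)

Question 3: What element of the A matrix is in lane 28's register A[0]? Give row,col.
L=28->gid=28>>2=7, tid=28&3=0
[0]->row 7+0=7  col 0·2+0+0=0

7,0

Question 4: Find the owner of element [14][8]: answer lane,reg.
24,6

r=14→G=6,rhi=1  c=8→chi=1,T=0,p=0
L=6*4+0=24  i=1*4+1*2+0=6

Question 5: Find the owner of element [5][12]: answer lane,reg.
r:5=>grp=5,rB=0  c:12=>cB=1,tig=2,lo=0
L=5*4+2=22  i=1*4+0*2+0=4

22,4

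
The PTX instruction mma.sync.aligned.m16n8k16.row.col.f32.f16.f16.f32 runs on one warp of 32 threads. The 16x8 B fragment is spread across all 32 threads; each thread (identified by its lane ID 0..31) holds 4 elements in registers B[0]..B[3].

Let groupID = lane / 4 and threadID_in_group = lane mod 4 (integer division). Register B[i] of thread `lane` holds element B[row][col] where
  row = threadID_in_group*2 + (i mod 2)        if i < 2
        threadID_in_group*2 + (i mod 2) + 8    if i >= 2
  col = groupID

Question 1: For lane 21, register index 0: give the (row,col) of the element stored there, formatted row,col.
21: G=5,T=1
[0] (1*2+0+0,5) = (2,5)

2,5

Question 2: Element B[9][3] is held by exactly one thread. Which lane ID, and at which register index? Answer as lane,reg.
c=3->g=3  r=9->rb=1,t=0,b0=1
L=3*4+0=12  i=1*2+1=3

12,3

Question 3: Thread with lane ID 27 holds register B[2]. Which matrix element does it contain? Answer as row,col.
lane 27: grp=6 (27/4), tig=3 (27%4)
i=2: r=3*2+0+8=14, c=grp=6

14,6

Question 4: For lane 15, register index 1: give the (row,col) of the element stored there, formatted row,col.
15: gid=3,tid=3
[1] (3*2+1+0,3) = (7,3)

7,3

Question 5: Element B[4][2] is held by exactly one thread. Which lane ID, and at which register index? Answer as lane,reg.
10,0

c=2⇒gr=2  r=4⇒Rb=0,th=2,odd=0
L=2*4+2=10  i=0*2+0=0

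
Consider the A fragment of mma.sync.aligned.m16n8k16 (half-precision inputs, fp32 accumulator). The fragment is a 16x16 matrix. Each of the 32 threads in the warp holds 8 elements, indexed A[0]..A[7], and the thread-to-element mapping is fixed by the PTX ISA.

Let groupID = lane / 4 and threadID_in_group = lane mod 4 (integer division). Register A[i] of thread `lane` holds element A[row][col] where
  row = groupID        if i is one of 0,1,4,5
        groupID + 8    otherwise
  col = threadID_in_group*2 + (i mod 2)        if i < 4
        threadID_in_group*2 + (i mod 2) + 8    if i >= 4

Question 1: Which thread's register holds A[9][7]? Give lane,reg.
7,3

r:9=>grp=1,rB=1  c:7=>cB=0,tig=3,lo=1
L=1*4+3=7  i=0*4+1*2+1=3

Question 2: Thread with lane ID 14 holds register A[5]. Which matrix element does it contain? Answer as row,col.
3,13

lane 14: G=3 (14/4), T=2 (14%4)
i=5: r=3+0=3, c=2*2+1+8=13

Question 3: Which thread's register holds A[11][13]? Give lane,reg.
14,7

r=11⇒gr=3,Rb=1  c=13⇒Cb=1,th=2,odd=1
L=3*4+2=14  i=1*4+1*2+1=7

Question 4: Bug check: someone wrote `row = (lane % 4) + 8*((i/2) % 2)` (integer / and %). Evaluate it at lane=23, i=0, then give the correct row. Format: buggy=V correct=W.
`(lane % 4) + 8*((i/2) % 2)`[23,0]->3
lane 23: g=5 (23/4), t=3 (23%4)
i=0: r=5+0=5, c=3*2+0+0=6
row: 3 vs 5

buggy=3 correct=5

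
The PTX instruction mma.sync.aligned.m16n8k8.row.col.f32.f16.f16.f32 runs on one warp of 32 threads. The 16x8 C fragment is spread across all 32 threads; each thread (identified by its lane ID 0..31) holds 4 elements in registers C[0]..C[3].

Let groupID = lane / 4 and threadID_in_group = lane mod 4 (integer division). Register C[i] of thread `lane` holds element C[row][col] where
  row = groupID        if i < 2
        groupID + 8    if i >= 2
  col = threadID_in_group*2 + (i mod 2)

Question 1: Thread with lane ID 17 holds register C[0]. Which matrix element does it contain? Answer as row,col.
4,2

17: grp=4,tig=1
[0] (4+0,1*2+0) = (4,2)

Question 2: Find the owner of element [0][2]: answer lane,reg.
r=0→G=0,rhi=0  c=2→T=1,p=0
L=0*4+1=1  i=0*2+0=0

1,0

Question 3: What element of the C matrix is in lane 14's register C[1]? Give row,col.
14: gid=3,tid=2
[1] (3+0,2*2+1) = (3,5)

3,5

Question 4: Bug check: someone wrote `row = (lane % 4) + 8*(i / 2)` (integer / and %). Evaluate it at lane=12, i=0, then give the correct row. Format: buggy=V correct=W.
`(lane % 4) + 8*(i / 2)`[12,0]->0
lane 12: gid=3 (12/4), tid=0 (12%4)
i=0: r=3+0=3, c=0*2+0=0
row: 0 vs 3

buggy=0 correct=3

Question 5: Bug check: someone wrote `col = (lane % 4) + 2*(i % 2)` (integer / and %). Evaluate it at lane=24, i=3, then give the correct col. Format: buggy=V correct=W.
buggy=2 correct=1

`(lane % 4) + 2*(i % 2)`[24,3]→2
24: G=6,T=0
[3] (6+8,0*2+1) = (14,1)
col: 2 vs 1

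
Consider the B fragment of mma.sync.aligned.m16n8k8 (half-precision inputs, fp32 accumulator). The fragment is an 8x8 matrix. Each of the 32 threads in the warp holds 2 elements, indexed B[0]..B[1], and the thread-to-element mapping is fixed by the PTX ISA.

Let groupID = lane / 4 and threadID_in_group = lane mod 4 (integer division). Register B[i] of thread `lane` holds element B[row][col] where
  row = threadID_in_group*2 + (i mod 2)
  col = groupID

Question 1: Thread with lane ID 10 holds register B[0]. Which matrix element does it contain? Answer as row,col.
lane 10: G=2 (10/4), T=2 (10%4)
i=0: r=2*2+0=4, c=G=2

4,2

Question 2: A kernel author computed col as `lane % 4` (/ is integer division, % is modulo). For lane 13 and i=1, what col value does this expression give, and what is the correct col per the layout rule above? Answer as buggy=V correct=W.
`lane % 4`[13,1]→1
lane 13→13/4=3, 13 mod 4=1
i=1  r:2·1+1→3  c:3
col: 1 vs 3

buggy=1 correct=3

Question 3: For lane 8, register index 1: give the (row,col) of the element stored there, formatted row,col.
8: G=2,T=0
[1] (0*2+1,2) = (1,2)

1,2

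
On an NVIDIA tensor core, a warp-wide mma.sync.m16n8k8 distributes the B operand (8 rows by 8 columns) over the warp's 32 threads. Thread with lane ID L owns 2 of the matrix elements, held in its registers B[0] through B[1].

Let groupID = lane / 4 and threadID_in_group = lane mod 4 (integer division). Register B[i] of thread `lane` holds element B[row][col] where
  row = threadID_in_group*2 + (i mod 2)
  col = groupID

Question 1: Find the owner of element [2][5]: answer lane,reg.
21,0

c:5=>grp=5  r:2=>tig=1,lo=0
L=5*4+1=21  i=0=0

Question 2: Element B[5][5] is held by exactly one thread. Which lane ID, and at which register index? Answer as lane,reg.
c=5⇒gr=5  r=5⇒th=2,odd=1
L=5*4+2=22  i=1=1

22,1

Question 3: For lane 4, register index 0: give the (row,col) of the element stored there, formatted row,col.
4: g=1,t=0
[0] (0*2+0,1) = (0,1)

0,1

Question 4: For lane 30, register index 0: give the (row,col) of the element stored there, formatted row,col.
4,7

lane 30→30/4=7, 30 mod 4=2
i=0  r:2·2+0→4  c:7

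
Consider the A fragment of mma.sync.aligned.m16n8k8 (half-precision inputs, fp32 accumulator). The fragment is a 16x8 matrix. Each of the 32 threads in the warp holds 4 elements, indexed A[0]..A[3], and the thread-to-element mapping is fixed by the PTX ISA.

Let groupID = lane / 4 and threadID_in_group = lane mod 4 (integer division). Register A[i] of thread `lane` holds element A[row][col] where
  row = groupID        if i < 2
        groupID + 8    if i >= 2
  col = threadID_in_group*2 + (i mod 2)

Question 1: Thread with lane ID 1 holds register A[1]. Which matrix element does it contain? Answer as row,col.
0,3

lane 1: grp=0 (1/4), tig=1 (1%4)
i=1: r=0+0=0, c=1*2+1=3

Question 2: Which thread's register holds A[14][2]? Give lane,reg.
25,2

r=14⇒gr=6,Rb=1  c=2⇒th=1,odd=0
L=6*4+1=25  i=1*2+0=2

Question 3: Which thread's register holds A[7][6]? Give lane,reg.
31,0

r:7=>grp=7,rB=0  c:6=>tig=3,lo=0
L=7*4+3=31  i=0*2+0=0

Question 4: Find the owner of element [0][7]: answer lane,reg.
r=0⇒gr=0,Rb=0  c=7⇒th=3,odd=1
L=0*4+3=3  i=0*2+1=1

3,1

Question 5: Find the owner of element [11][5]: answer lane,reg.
14,3

r=11→G=3,rhi=1  c=5→T=2,p=1
L=3*4+2=14  i=1*2+1=3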